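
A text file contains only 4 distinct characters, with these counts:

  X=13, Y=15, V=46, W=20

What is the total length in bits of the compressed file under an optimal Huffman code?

Greedily combine the two least-frequent nodes:
combine X(13), Y(15) → 28
combine W(20), 28 → 48
combine V(46), 48 → 94
Total encoded bits = sum of merged weights = 28 + 48 + 94 = 170.

170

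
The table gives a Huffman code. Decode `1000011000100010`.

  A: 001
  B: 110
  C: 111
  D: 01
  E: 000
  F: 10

FEBAEF

Read left to right; each codeword is recognised as soon as it completes (prefix code):
  10→F | 000→E | 110→B | 001→A | 000→E | 10→F
Decoded message: FEBAEF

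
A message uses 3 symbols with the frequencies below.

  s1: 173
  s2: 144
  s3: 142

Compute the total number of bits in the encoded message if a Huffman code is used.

Greedily combine the two least-frequent nodes:
s3(142) + s2(144) → 286
s1(173) + 286 → 459
Total encoded bits = sum of merged weights = 286 + 459 = 745.

745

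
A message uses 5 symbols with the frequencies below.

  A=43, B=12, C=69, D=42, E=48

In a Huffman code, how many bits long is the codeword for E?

Huffman merges, smallest pair first:
B(12) + D(42) → 54
A(43) + E(48) → 91
54 + C(69) → 123
91 + 123 → 214
E's leaf is at depth 2, giving a 2-bit codeword.

2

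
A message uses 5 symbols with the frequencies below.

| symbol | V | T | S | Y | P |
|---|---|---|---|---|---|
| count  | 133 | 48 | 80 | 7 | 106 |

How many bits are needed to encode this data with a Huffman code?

Merge the two smallest weights repeatedly:
combine Y(7), T(48) → 55
combine 55, S(80) → 135
combine P(106), V(133) → 239
combine 135, 239 → 374
Total encoded bits = sum of merged weights = 55 + 135 + 239 + 374 = 803.

803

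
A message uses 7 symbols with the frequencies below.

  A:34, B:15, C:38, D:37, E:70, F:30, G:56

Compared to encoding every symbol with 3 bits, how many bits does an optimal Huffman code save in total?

Fixed-length: 3 bits × 280 symbols = 840 bits.
Huffman merges:
combine B(15), F(30) → 45
combine A(34), D(37) → 71
combine C(38), 45 → 83
combine G(56), E(70) → 126
combine 71, 83 → 154
combine 126, 154 → 280
Huffman total = 45 + 71 + 83 + 126 + 154 + 280 = 759 bits.
Saving = 840 − 759 = 81 bits.

81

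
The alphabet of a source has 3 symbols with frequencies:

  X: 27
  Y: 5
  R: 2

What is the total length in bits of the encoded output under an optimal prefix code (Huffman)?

Greedily combine the two least-frequent nodes:
R(2) + Y(5) → 7
7 + X(27) → 34
Total encoded bits = sum of merged weights = 7 + 34 = 41.

41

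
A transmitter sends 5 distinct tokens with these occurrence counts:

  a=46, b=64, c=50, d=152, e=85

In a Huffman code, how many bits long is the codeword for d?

1

Huffman merges, smallest pair first:
a(46) + c(50) → 96
b(64) + e(85) → 149
96 + 149 → 245
d(152) + 245 → 397
d sits one level below the root: a 1-bit codeword.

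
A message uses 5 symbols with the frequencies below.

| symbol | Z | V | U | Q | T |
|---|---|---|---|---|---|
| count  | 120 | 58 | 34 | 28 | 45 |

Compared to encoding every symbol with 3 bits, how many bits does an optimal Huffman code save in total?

Fixed-length: 3 bits × 285 symbols = 855 bits.
Huffman merges:
merge Q(28) and U(34): 62
merge T(45) and V(58): 103
merge 62 and 103: 165
merge Z(120) and 165: 285
Huffman total = 62 + 103 + 165 + 285 = 615 bits.
Saving = 855 − 615 = 240 bits.

240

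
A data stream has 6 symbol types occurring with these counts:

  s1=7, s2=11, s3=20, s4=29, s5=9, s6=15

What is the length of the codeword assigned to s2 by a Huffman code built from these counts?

Build the tree from the bottom:
s1(7) + s5(9) → 16
s2(11) + s6(15) → 26
16 + s3(20) → 36
26 + s4(29) → 55
36 + 55 → 91
s2 sits 3 levels below the root, so its codeword is 3 bits.

3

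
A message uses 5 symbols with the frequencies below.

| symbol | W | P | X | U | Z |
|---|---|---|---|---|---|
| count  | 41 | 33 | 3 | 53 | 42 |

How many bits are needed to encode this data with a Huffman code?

380

Build the Huffman tree bottom-up:
X(3) + P(33) → 36
36 + W(41) → 77
Z(42) + U(53) → 95
77 + 95 → 172
Total encoded bits = sum of merged weights = 36 + 77 + 95 + 172 = 380.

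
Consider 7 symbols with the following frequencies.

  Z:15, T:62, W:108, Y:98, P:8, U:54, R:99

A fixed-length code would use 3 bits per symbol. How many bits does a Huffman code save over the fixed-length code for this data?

205

Fixed-length: 3 bits × 444 symbols = 1332 bits.
Huffman merges:
P(8) + Z(15) → 23
23 + U(54) → 77
T(62) + 77 → 139
Y(98) + R(99) → 197
W(108) + 139 → 247
197 + 247 → 444
Huffman total = 23 + 77 + 139 + 197 + 247 + 444 = 1127 bits.
Saving = 1332 − 1127 = 205 bits.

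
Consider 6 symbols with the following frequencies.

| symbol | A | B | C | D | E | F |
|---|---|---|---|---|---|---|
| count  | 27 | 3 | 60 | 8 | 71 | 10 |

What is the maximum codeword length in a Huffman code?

Merge the two lowest-weight nodes at each step:
merge B(3) and D(8): 11
merge F(10) and 11: 21
merge 21 and A(27): 48
merge 48 and C(60): 108
merge E(71) and 108: 179
The first pair merged (B, D) ends up deepest, at depth 5.

5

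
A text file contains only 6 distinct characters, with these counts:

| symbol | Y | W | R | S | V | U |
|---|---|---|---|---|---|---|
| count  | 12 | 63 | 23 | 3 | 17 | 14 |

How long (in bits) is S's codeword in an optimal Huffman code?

4

Build the tree from the bottom:
S(3) + Y(12) → 15
U(14) + 15 → 29
V(17) + R(23) → 40
29 + 40 → 69
W(63) + 69 → 132
S's leaf is at depth 4, giving a 4-bit codeword.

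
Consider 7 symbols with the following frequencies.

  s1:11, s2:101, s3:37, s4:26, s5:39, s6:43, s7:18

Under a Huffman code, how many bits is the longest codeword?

5

Merge the two lowest-weight nodes at each step:
combine s1(11), s7(18) → 29
combine s4(26), 29 → 55
combine s3(37), s5(39) → 76
combine s6(43), 55 → 98
combine 76, 98 → 174
combine s2(101), 174 → 275
The rarest symbols sit at the bottom; the longest codeword is 5 bits.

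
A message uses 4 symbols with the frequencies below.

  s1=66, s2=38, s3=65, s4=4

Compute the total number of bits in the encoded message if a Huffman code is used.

322

Merge the two smallest weights repeatedly:
s4(4) + s2(38) → 42
42 + s3(65) → 107
s1(66) + 107 → 173
Total encoded bits = sum of merged weights = 42 + 107 + 173 = 322.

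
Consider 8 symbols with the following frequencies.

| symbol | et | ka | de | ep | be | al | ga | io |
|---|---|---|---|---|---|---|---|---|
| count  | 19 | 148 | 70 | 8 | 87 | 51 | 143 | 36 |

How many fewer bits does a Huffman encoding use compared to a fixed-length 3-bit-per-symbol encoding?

201

Fixed-length: 3 bits × 562 symbols = 1686 bits.
Huffman merges:
merge ep(8) and et(19): 27
merge 27 and io(36): 63
merge al(51) and 63: 114
merge de(70) and be(87): 157
merge 114 and ga(143): 257
merge ka(148) and 157: 305
merge 257 and 305: 562
Huffman total = 27 + 63 + 114 + 157 + 257 + 305 + 562 = 1485 bits.
Saving = 1686 − 1485 = 201 bits.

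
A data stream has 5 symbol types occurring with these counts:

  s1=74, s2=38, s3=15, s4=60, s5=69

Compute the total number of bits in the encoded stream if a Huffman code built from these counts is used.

Merge the two smallest weights repeatedly:
merge s3(15) and s2(38): 53
merge 53 and s4(60): 113
merge s5(69) and s1(74): 143
merge 113 and 143: 256
Total encoded bits = sum of merged weights = 53 + 113 + 143 + 256 = 565.

565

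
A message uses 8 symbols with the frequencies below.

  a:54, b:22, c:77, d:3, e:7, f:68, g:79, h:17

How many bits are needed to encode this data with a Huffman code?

843

Build the Huffman tree bottom-up:
d(3) + e(7) → 10
10 + h(17) → 27
b(22) + 27 → 49
49 + a(54) → 103
f(68) + c(77) → 145
g(79) + 103 → 182
145 + 182 → 327
Total encoded bits = sum of merged weights = 10 + 27 + 49 + 103 + 145 + 182 + 327 = 843.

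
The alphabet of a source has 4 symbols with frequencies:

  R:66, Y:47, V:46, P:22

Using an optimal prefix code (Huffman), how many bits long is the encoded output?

Greedily combine the two least-frequent nodes:
P(22) + V(46) → 68
Y(47) + R(66) → 113
68 + 113 → 181
Each symbol's bit-cost is frequency × depth; summing gives 362 bits (equivalently 68 + 113 + 181).

362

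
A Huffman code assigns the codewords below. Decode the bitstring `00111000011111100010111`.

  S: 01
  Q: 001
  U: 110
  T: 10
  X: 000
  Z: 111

QUXZZXTZ

Read left to right; each codeword is recognised as soon as it completes (prefix code):
  001→Q | 110→U | 000→X | 111→Z | 111→Z | 000→X | 10→T | 111→Z
Decoded message: QUXZZXTZ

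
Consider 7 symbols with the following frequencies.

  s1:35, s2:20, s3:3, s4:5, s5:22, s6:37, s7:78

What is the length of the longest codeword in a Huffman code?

Merge the two lowest-weight nodes at each step:
merge s3(3) and s4(5): 8
merge 8 and s2(20): 28
merge s5(22) and 28: 50
merge s1(35) and s6(37): 72
merge 50 and 72: 122
merge s7(78) and 122: 200
The first pair merged (s3, s4) ends up deepest, at depth 5.

5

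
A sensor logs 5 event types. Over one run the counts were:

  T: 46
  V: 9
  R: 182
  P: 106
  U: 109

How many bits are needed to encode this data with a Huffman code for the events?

Merge the two smallest weights repeatedly:
combine V(9), T(46) → 55
combine 55, P(106) → 161
combine U(109), 161 → 270
combine R(182), 270 → 452
The encoded length is the sum of every internal node's weight: 55 + 161 + 270 + 452 = 938 bits.

938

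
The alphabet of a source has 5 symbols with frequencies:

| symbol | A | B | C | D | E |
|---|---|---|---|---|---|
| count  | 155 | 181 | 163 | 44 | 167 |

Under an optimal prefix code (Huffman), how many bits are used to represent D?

3

Huffman merges, smallest pair first:
merge D(44) and A(155): 199
merge C(163) and E(167): 330
merge B(181) and 199: 380
merge 330 and 380: 710
D's leaf is at depth 3, giving a 3-bit codeword.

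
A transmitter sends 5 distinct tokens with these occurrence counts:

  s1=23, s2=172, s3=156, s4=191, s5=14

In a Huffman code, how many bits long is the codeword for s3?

Repeatedly merge the two smallest:
combine s5(14), s1(23) → 37
combine 37, s3(156) → 193
combine s2(172), s4(191) → 363
combine 193, 363 → 556
s3's leaf is at depth 2, giving a 2-bit codeword.

2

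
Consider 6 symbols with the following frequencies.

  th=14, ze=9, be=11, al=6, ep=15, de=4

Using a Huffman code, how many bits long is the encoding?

Build the Huffman tree bottom-up:
de(4) + al(6) → 10
ze(9) + 10 → 19
be(11) + th(14) → 25
ep(15) + 19 → 34
25 + 34 → 59
Total encoded bits = sum of merged weights = 10 + 19 + 25 + 34 + 59 = 147.

147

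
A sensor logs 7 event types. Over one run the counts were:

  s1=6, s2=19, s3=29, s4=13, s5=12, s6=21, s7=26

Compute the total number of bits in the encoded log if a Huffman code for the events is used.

Build the Huffman tree bottom-up:
combine s1(6), s5(12) → 18
combine s4(13), 18 → 31
combine s2(19), s6(21) → 40
combine s7(26), s3(29) → 55
combine 31, 40 → 71
combine 55, 71 → 126
The encoded length is the sum of every internal node's weight: 18 + 31 + 40 + 55 + 71 + 126 = 341 bits.

341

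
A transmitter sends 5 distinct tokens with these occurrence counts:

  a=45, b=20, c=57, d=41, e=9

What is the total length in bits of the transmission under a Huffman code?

Greedily combine the two least-frequent nodes:
e(9) + b(20) → 29
29 + d(41) → 70
a(45) + c(57) → 102
70 + 102 → 172
Each symbol's bit-cost is frequency × depth; summing gives 373 bits (equivalently 29 + 70 + 102 + 172).

373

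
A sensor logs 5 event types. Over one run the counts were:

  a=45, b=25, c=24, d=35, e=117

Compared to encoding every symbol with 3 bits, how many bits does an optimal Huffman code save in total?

234

Fixed-length: 3 bits × 246 symbols = 738 bits.
Huffman merges:
combine c(24), b(25) → 49
combine d(35), a(45) → 80
combine 49, 80 → 129
combine e(117), 129 → 246
Huffman total = 49 + 80 + 129 + 246 = 504 bits.
Saving = 738 − 504 = 234 bits.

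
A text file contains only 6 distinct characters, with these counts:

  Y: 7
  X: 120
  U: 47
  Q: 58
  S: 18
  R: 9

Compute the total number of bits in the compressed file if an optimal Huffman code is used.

Merge the two smallest weights repeatedly:
combine Y(7), R(9) → 16
combine 16, S(18) → 34
combine 34, U(47) → 81
combine Q(58), 81 → 139
combine X(120), 139 → 259
Each symbol's bit-cost is frequency × depth; summing gives 529 bits (equivalently 16 + 34 + 81 + 139 + 259).

529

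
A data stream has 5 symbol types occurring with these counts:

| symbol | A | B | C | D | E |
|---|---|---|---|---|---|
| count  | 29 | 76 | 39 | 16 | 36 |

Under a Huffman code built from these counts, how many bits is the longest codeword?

Merge the two lowest-weight nodes at each step:
combine D(16), A(29) → 45
combine E(36), C(39) → 75
combine 45, 75 → 120
combine B(76), 120 → 196
Maximum depth reached is 3.

3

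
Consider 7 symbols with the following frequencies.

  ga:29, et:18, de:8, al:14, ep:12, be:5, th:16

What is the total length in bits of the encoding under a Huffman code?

Merge the two smallest weights repeatedly:
be(5) + de(8) → 13
ep(12) + 13 → 25
al(14) + th(16) → 30
et(18) + 25 → 43
ga(29) + 30 → 59
43 + 59 → 102
Total encoded bits = sum of merged weights = 13 + 25 + 30 + 43 + 59 + 102 = 272.

272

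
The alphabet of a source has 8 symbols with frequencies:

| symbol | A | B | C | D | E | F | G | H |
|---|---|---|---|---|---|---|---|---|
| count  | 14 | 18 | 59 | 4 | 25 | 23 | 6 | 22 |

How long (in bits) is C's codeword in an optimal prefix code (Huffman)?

2

Build the tree from the bottom:
combine D(4), G(6) → 10
combine 10, A(14) → 24
combine B(18), H(22) → 40
combine F(23), 24 → 47
combine E(25), 40 → 65
combine 47, C(59) → 106
combine 65, 106 → 171
C's leaf is at depth 2, giving a 2-bit codeword.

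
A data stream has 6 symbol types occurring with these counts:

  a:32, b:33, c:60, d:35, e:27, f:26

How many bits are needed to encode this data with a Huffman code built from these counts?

Build the Huffman tree bottom-up:
combine f(26), e(27) → 53
combine a(32), b(33) → 65
combine d(35), 53 → 88
combine c(60), 65 → 125
combine 88, 125 → 213
Total encoded bits = sum of merged weights = 53 + 65 + 88 + 125 + 213 = 544.

544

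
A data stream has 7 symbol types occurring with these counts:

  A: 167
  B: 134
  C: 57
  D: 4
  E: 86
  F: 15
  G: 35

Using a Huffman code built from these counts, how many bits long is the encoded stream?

Build the Huffman tree bottom-up:
combine D(4), F(15) → 19
combine 19, G(35) → 54
combine 54, C(57) → 111
combine E(86), 111 → 197
combine B(134), A(167) → 301
combine 197, 301 → 498
Each symbol's bit-cost is frequency × depth; summing gives 1180 bits (equivalently 19 + 54 + 111 + 197 + 301 + 498).

1180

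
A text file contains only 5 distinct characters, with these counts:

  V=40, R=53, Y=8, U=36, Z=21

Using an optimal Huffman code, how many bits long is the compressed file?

Greedily combine the two least-frequent nodes:
Y(8) + Z(21) → 29
29 + U(36) → 65
V(40) + R(53) → 93
65 + 93 → 158
Total encoded bits = sum of merged weights = 29 + 65 + 93 + 158 = 345.

345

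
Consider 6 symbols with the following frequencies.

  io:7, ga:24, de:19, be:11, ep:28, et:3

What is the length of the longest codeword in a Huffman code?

Merge the two lowest-weight nodes at each step:
merge et(3) and io(7): 10
merge 10 and be(11): 21
merge de(19) and 21: 40
merge ga(24) and ep(28): 52
merge 40 and 52: 92
The first pair merged (et, io) ends up deepest, at depth 4.

4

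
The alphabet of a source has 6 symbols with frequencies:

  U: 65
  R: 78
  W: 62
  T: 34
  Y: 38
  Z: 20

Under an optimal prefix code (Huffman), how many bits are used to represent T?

4

Repeatedly merge the two smallest:
merge Z(20) and T(34): 54
merge Y(38) and 54: 92
merge W(62) and U(65): 127
merge R(78) and 92: 170
merge 127 and 170: 297
The subtree containing T is merged 4 times, so code length = 4.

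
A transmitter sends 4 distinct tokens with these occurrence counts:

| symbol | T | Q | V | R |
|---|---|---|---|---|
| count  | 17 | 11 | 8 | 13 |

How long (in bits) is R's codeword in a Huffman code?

2

Build the tree from the bottom:
merge V(8) and Q(11): 19
merge R(13) and T(17): 30
merge 19 and 30: 49
R's leaf is at depth 2, giving a 2-bit codeword.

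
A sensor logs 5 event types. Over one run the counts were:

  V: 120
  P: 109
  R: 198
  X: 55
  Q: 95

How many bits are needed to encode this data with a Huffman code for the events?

Greedily combine the two least-frequent nodes:
merge X(55) and Q(95): 150
merge P(109) and V(120): 229
merge 150 and R(198): 348
merge 229 and 348: 577
Each symbol's bit-cost is frequency × depth; summing gives 1304 bits (equivalently 150 + 229 + 348 + 577).

1304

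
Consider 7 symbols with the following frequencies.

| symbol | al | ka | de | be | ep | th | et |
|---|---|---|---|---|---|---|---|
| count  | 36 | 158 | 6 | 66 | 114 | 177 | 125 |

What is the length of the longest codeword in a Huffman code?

5

Merge the two lowest-weight nodes at each step:
combine de(6), al(36) → 42
combine 42, be(66) → 108
combine 108, ep(114) → 222
combine et(125), ka(158) → 283
combine th(177), 222 → 399
combine 283, 399 → 682
The first pair merged (de, al) ends up deepest, at depth 5.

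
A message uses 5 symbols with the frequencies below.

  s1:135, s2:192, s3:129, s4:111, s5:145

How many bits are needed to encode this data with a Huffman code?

Greedily combine the two least-frequent nodes:
combine s4(111), s3(129) → 240
combine s1(135), s5(145) → 280
combine s2(192), 240 → 432
combine 280, 432 → 712
Each symbol's bit-cost is frequency × depth; summing gives 1664 bits (equivalently 240 + 280 + 432 + 712).

1664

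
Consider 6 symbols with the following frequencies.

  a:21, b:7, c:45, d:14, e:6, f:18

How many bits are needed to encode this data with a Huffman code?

256

Merge the two smallest weights repeatedly:
combine e(6), b(7) → 13
combine 13, d(14) → 27
combine f(18), a(21) → 39
combine 27, 39 → 66
combine c(45), 66 → 111
Total encoded bits = sum of merged weights = 13 + 27 + 39 + 66 + 111 = 256.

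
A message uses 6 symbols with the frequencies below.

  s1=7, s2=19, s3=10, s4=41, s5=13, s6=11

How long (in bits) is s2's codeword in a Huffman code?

Build the tree from the bottom:
s1(7) + s3(10) → 17
s6(11) + s5(13) → 24
17 + s2(19) → 36
24 + 36 → 60
s4(41) + 60 → 101
The subtree containing s2 is merged 3 times, so code length = 3.

3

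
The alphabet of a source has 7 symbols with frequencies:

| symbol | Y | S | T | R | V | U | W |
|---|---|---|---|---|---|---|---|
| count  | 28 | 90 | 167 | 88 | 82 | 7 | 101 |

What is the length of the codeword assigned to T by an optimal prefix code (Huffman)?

2

Huffman merges, smallest pair first:
merge U(7) and Y(28): 35
merge 35 and V(82): 117
merge R(88) and S(90): 178
merge W(101) and 117: 218
merge T(167) and 178: 345
merge 218 and 345: 563
T's leaf is at depth 2, giving a 2-bit codeword.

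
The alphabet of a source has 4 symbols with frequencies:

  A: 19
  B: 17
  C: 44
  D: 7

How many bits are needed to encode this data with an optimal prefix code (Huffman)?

154

Build the Huffman tree bottom-up:
D(7) + B(17) → 24
A(19) + 24 → 43
43 + C(44) → 87
The encoded length is the sum of every internal node's weight: 24 + 43 + 87 = 154 bits.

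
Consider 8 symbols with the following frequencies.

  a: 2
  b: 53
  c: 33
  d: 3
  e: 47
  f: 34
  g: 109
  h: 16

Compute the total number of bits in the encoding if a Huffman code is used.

Greedily combine the two least-frequent nodes:
a(2) + d(3) → 5
5 + h(16) → 21
21 + c(33) → 54
f(34) + e(47) → 81
b(53) + 54 → 107
81 + 107 → 188
g(109) + 188 → 297
The encoded length is the sum of every internal node's weight: 5 + 21 + 54 + 81 + 107 + 188 + 297 = 753 bits.

753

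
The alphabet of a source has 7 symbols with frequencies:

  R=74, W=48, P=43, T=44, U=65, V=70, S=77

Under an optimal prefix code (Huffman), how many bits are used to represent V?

Build the tree from the bottom:
merge P(43) and T(44): 87
merge W(48) and U(65): 113
merge V(70) and R(74): 144
merge S(77) and 87: 164
merge 113 and 144: 257
merge 164 and 257: 421
The subtree containing V is merged 3 times, so code length = 3.

3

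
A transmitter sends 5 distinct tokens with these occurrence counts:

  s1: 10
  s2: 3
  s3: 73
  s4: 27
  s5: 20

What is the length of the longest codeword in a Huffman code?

Merge the two lowest-weight nodes at each step:
s2(3) + s1(10) → 13
13 + s5(20) → 33
s4(27) + 33 → 60
60 + s3(73) → 133
The first pair merged (s2, s1) ends up deepest, at depth 4.

4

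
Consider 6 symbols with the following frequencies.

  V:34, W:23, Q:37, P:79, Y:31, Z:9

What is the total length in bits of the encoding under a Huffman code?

Build the Huffman tree bottom-up:
merge Z(9) and W(23): 32
merge Y(31) and 32: 63
merge V(34) and Q(37): 71
merge 63 and 71: 134
merge P(79) and 134: 213
Total encoded bits = sum of merged weights = 32 + 63 + 71 + 134 + 213 = 513.

513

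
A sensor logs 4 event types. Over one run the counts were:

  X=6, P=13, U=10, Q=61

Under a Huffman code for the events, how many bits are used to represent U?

3

Repeatedly merge the two smallest:
merge X(6) and U(10): 16
merge P(13) and 16: 29
merge 29 and Q(61): 90
U's leaf is at depth 3, giving a 3-bit codeword.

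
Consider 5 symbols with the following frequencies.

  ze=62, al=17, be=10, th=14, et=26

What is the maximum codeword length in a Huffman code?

Merge the two lowest-weight nodes at each step:
be(10) + th(14) → 24
al(17) + 24 → 41
et(26) + 41 → 67
ze(62) + 67 → 129
The rarest symbols sit at the bottom; the longest codeword is 4 bits.

4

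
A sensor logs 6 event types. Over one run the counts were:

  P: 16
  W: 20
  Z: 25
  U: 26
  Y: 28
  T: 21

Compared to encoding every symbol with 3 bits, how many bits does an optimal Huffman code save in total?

54

Fixed-length: 3 bits × 136 symbols = 408 bits.
Huffman merges:
merge P(16) and W(20): 36
merge T(21) and Z(25): 46
merge U(26) and Y(28): 54
merge 36 and 46: 82
merge 54 and 82: 136
Huffman total = 36 + 46 + 54 + 82 + 136 = 354 bits.
Saving = 408 − 354 = 54 bits.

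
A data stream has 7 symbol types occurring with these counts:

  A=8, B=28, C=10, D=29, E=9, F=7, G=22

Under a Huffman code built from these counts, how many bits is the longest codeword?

4

Merge the two lowest-weight nodes at each step:
F(7) + A(8) → 15
E(9) + C(10) → 19
15 + 19 → 34
G(22) + B(28) → 50
D(29) + 34 → 63
50 + 63 → 113
Maximum depth reached is 4.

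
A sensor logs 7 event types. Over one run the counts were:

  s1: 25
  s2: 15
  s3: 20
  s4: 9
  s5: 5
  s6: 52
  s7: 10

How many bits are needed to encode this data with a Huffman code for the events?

342

Merge the two smallest weights repeatedly:
combine s5(5), s4(9) → 14
combine s7(10), 14 → 24
combine s2(15), s3(20) → 35
combine 24, s1(25) → 49
combine 35, 49 → 84
combine s6(52), 84 → 136
Total encoded bits = sum of merged weights = 14 + 24 + 35 + 49 + 84 + 136 = 342.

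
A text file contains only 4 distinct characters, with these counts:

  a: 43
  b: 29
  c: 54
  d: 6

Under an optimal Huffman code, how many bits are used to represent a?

Huffman merges, smallest pair first:
d(6) + b(29) → 35
35 + a(43) → 78
c(54) + 78 → 132
The subtree containing a is merged 2 times, so code length = 2.

2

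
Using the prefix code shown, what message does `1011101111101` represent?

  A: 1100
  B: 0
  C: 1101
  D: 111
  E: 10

Read left to right; each codeword is recognised as soon as it completes (prefix code):
  10→E | 111→D | 0→B | 111→D | 1101→C
Decoded message: EDBDC

EDBDC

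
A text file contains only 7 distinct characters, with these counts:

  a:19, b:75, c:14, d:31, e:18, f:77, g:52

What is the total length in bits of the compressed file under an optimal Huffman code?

736

Merge the two smallest weights repeatedly:
c(14) + e(18) → 32
a(19) + d(31) → 50
32 + 50 → 82
g(52) + b(75) → 127
f(77) + 82 → 159
127 + 159 → 286
The encoded length is the sum of every internal node's weight: 32 + 50 + 82 + 127 + 159 + 286 = 736 bits.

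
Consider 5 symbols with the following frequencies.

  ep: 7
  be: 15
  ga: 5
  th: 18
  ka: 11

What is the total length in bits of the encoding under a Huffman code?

Greedily combine the two least-frequent nodes:
combine ga(5), ep(7) → 12
combine ka(11), 12 → 23
combine be(15), th(18) → 33
combine 23, 33 → 56
The encoded length is the sum of every internal node's weight: 12 + 23 + 33 + 56 = 124 bits.

124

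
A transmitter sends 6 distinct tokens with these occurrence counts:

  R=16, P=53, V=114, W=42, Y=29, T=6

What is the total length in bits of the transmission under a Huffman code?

Build the Huffman tree bottom-up:
merge T(6) and R(16): 22
merge 22 and Y(29): 51
merge W(42) and 51: 93
merge P(53) and 93: 146
merge V(114) and 146: 260
Each symbol's bit-cost is frequency × depth; summing gives 572 bits (equivalently 22 + 51 + 93 + 146 + 260).

572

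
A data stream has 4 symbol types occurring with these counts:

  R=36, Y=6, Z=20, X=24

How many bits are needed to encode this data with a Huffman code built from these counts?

Build the Huffman tree bottom-up:
combine Y(6), Z(20) → 26
combine X(24), 26 → 50
combine R(36), 50 → 86
The encoded length is the sum of every internal node's weight: 26 + 50 + 86 = 162 bits.

162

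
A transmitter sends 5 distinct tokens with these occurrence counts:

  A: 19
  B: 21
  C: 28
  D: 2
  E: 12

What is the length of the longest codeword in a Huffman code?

Merge the two lowest-weight nodes at each step:
combine D(2), E(12) → 14
combine 14, A(19) → 33
combine B(21), C(28) → 49
combine 33, 49 → 82
Maximum depth reached is 3.

3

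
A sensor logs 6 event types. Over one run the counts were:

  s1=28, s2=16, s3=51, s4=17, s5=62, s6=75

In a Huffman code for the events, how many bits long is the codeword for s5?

2

Repeatedly merge the two smallest:
s2(16) + s4(17) → 33
s1(28) + 33 → 61
s3(51) + 61 → 112
s5(62) + s6(75) → 137
112 + 137 → 249
The subtree containing s5 is merged 2 times, so code length = 2.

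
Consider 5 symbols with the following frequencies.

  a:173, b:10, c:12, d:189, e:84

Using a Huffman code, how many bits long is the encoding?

Greedily combine the two least-frequent nodes:
combine b(10), c(12) → 22
combine 22, e(84) → 106
combine 106, a(173) → 279
combine d(189), 279 → 468
The encoded length is the sum of every internal node's weight: 22 + 106 + 279 + 468 = 875 bits.

875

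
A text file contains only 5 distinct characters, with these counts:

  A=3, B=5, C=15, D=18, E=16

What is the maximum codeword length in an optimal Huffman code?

Merge the two lowest-weight nodes at each step:
A(3) + B(5) → 8
8 + C(15) → 23
E(16) + D(18) → 34
23 + 34 → 57
Maximum depth reached is 3.

3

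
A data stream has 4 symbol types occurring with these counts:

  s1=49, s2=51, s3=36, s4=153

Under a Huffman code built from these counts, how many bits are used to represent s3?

Repeatedly merge the two smallest:
s3(36) + s1(49) → 85
s2(51) + 85 → 136
136 + s4(153) → 289
The subtree containing s3 is merged 3 times, so code length = 3.

3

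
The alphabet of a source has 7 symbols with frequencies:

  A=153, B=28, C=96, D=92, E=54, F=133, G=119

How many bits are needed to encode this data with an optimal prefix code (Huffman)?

1821

Build the Huffman tree bottom-up:
B(28) + E(54) → 82
82 + D(92) → 174
C(96) + G(119) → 215
F(133) + A(153) → 286
174 + 215 → 389
286 + 389 → 675
Each symbol's bit-cost is frequency × depth; summing gives 1821 bits (equivalently 82 + 174 + 215 + 286 + 389 + 675).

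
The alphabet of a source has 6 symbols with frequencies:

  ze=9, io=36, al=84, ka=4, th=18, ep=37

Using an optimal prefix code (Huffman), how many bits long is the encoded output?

403

Greedily combine the two least-frequent nodes:
merge ka(4) and ze(9): 13
merge 13 and th(18): 31
merge 31 and io(36): 67
merge ep(37) and 67: 104
merge al(84) and 104: 188
The encoded length is the sum of every internal node's weight: 13 + 31 + 67 + 104 + 188 = 403 bits.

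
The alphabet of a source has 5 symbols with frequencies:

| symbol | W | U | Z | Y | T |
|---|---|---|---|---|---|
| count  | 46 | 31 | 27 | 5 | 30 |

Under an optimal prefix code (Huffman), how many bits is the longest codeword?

3

Merge the two lowest-weight nodes at each step:
Y(5) + Z(27) → 32
T(30) + U(31) → 61
32 + W(46) → 78
61 + 78 → 139
Maximum depth reached is 3.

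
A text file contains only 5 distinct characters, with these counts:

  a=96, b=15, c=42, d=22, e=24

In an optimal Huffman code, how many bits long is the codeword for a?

1

Huffman merges, smallest pair first:
b(15) + d(22) → 37
e(24) + 37 → 61
c(42) + 61 → 103
a(96) + 103 → 199
a sits one level below the root: a 1-bit codeword.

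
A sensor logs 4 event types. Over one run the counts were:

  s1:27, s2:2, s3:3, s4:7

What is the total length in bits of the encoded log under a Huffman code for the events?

Greedily combine the two least-frequent nodes:
combine s2(2), s3(3) → 5
combine 5, s4(7) → 12
combine 12, s1(27) → 39
Total encoded bits = sum of merged weights = 5 + 12 + 39 = 56.

56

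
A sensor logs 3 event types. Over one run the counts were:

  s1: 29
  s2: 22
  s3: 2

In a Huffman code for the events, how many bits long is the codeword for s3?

2

Repeatedly merge the two smallest:
merge s3(2) and s2(22): 24
merge 24 and s1(29): 53
s3's leaf is at depth 2, giving a 2-bit codeword.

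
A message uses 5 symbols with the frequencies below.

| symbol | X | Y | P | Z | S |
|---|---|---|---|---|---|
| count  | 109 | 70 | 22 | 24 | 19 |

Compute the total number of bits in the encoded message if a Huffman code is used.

485

Greedily combine the two least-frequent nodes:
combine S(19), P(22) → 41
combine Z(24), 41 → 65
combine 65, Y(70) → 135
combine X(109), 135 → 244
The encoded length is the sum of every internal node's weight: 41 + 65 + 135 + 244 = 485 bits.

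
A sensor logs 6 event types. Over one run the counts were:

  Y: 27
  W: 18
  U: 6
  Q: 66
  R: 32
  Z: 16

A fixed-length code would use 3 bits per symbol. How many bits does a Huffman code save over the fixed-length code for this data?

110

Fixed-length: 3 bits × 165 symbols = 495 bits.
Huffman merges:
U(6) + Z(16) → 22
W(18) + 22 → 40
Y(27) + R(32) → 59
40 + 59 → 99
Q(66) + 99 → 165
Huffman total = 22 + 40 + 59 + 99 + 165 = 385 bits.
Saving = 495 − 385 = 110 bits.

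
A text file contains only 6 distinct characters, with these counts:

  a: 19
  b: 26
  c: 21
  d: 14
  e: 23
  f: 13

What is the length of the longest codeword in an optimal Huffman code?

Merge the two lowest-weight nodes at each step:
merge f(13) and d(14): 27
merge a(19) and c(21): 40
merge e(23) and b(26): 49
merge 27 and 40: 67
merge 49 and 67: 116
The first pair merged (f, d) ends up deepest, at depth 3.

3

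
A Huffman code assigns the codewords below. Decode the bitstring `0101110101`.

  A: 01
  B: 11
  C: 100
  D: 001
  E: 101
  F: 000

AABAA

Read left to right; each codeword is recognised as soon as it completes (prefix code):
  01→A | 01→A | 11→B | 01→A | 01→A
Decoded message: AABAA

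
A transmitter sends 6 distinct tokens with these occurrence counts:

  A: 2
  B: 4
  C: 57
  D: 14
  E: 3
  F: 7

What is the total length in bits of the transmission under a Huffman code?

Merge the two smallest weights repeatedly:
merge A(2) and E(3): 5
merge B(4) and 5: 9
merge F(7) and 9: 16
merge D(14) and 16: 30
merge 30 and C(57): 87
Each symbol's bit-cost is frequency × depth; summing gives 147 bits (equivalently 5 + 9 + 16 + 30 + 87).

147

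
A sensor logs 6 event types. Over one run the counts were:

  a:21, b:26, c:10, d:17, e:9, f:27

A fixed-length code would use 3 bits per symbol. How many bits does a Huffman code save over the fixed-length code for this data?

Fixed-length: 3 bits × 110 symbols = 330 bits.
Huffman merges:
merge e(9) and c(10): 19
merge d(17) and 19: 36
merge a(21) and b(26): 47
merge f(27) and 36: 63
merge 47 and 63: 110
Huffman total = 19 + 36 + 47 + 63 + 110 = 275 bits.
Saving = 330 − 275 = 55 bits.

55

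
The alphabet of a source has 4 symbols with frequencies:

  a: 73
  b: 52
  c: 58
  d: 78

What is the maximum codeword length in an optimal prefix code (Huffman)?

Merge the two lowest-weight nodes at each step:
merge b(52) and c(58): 110
merge a(73) and d(78): 151
merge 110 and 151: 261
The rarest symbols sit at the bottom; the longest codeword is 2 bits.

2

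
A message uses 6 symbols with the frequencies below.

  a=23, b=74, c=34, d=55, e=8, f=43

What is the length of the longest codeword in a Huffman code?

Merge the two lowest-weight nodes at each step:
combine e(8), a(23) → 31
combine 31, c(34) → 65
combine f(43), d(55) → 98
combine 65, b(74) → 139
combine 98, 139 → 237
Maximum depth reached is 4.

4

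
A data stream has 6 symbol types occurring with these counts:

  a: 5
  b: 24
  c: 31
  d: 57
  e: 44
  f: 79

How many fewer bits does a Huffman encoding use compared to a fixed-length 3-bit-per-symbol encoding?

151

Fixed-length: 3 bits × 240 symbols = 720 bits.
Huffman merges:
combine a(5), b(24) → 29
combine 29, c(31) → 60
combine e(44), d(57) → 101
combine 60, f(79) → 139
combine 101, 139 → 240
Huffman total = 29 + 60 + 101 + 139 + 240 = 569 bits.
Saving = 720 − 569 = 151 bits.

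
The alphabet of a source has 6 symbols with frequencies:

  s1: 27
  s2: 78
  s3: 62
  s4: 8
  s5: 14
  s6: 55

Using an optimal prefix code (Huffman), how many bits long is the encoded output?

Greedily combine the two least-frequent nodes:
combine s4(8), s5(14) → 22
combine 22, s1(27) → 49
combine 49, s6(55) → 104
combine s3(62), s2(78) → 140
combine 104, 140 → 244
Each symbol's bit-cost is frequency × depth; summing gives 559 bits (equivalently 22 + 49 + 104 + 140 + 244).

559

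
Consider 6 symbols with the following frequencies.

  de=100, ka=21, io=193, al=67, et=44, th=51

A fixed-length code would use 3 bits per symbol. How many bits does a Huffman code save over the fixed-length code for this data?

Fixed-length: 3 bits × 476 symbols = 1428 bits.
Huffman merges:
ka(21) + et(44) → 65
th(51) + 65 → 116
al(67) + de(100) → 167
116 + 167 → 283
io(193) + 283 → 476
Huffman total = 65 + 116 + 167 + 283 + 476 = 1107 bits.
Saving = 1428 − 1107 = 321 bits.

321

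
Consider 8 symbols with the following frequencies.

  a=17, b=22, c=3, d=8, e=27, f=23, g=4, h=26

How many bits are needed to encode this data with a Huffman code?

Build the Huffman tree bottom-up:
combine c(3), g(4) → 7
combine 7, d(8) → 15
combine 15, a(17) → 32
combine b(22), f(23) → 45
combine h(26), e(27) → 53
combine 32, 45 → 77
combine 53, 77 → 130
The encoded length is the sum of every internal node's weight: 7 + 15 + 32 + 45 + 53 + 77 + 130 = 359 bits.

359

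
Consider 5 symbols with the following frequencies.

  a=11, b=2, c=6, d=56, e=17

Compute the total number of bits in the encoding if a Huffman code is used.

Merge the two smallest weights repeatedly:
merge b(2) and c(6): 8
merge 8 and a(11): 19
merge e(17) and 19: 36
merge 36 and d(56): 92
Each symbol's bit-cost is frequency × depth; summing gives 155 bits (equivalently 8 + 19 + 36 + 92).

155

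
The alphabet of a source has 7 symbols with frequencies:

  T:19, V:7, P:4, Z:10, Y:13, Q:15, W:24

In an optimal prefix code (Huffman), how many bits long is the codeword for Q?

3

Huffman merges, smallest pair first:
merge P(4) and V(7): 11
merge Z(10) and 11: 21
merge Y(13) and Q(15): 28
merge T(19) and 21: 40
merge W(24) and 28: 52
merge 40 and 52: 92
Q's leaf is at depth 3, giving a 3-bit codeword.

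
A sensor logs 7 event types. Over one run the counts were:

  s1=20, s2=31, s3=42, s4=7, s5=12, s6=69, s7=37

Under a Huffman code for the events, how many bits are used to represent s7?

Repeatedly merge the two smallest:
combine s4(7), s5(12) → 19
combine 19, s1(20) → 39
combine s2(31), s7(37) → 68
combine 39, s3(42) → 81
combine 68, s6(69) → 137
combine 81, 137 → 218
The subtree containing s7 is merged 3 times, so code length = 3.

3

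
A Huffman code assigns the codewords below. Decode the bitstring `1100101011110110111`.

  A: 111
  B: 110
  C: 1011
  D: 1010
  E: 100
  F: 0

Read left to right; each codeword is recognised as soon as it completes (prefix code):
  110→B | 0→F | 1010→D | 111→A | 1011→C | 0→F | 111→A
Decoded message: BFDACFA

BFDACFA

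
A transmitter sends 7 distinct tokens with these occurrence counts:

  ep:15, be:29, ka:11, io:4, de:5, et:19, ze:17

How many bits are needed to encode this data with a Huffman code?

Merge the two smallest weights repeatedly:
io(4) + de(5) → 9
9 + ka(11) → 20
ep(15) + ze(17) → 32
et(19) + 20 → 39
be(29) + 32 → 61
39 + 61 → 100
Each symbol's bit-cost is frequency × depth; summing gives 261 bits (equivalently 9 + 20 + 32 + 39 + 61 + 100).

261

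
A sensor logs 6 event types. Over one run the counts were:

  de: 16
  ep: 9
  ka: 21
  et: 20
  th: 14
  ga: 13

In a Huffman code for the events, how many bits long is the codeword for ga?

3

Build the tree from the bottom:
merge ep(9) and ga(13): 22
merge th(14) and de(16): 30
merge et(20) and ka(21): 41
merge 22 and 30: 52
merge 41 and 52: 93
ga sits 3 levels below the root, so its codeword is 3 bits.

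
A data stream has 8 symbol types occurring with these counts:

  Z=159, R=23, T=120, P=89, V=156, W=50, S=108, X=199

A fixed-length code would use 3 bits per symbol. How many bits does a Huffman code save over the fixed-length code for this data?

126

Fixed-length: 3 bits × 904 symbols = 2712 bits.
Huffman merges:
combine R(23), W(50) → 73
combine 73, P(89) → 162
combine S(108), T(120) → 228
combine V(156), Z(159) → 315
combine 162, X(199) → 361
combine 228, 315 → 543
combine 361, 543 → 904
Huffman total = 73 + 162 + 228 + 315 + 361 + 543 + 904 = 2586 bits.
Saving = 2712 − 2586 = 126 bits.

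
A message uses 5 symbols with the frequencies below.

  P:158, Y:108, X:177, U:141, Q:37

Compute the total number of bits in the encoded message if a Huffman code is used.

Merge the two smallest weights repeatedly:
merge Q(37) and Y(108): 145
merge U(141) and 145: 286
merge P(158) and X(177): 335
merge 286 and 335: 621
The encoded length is the sum of every internal node's weight: 145 + 286 + 335 + 621 = 1387 bits.

1387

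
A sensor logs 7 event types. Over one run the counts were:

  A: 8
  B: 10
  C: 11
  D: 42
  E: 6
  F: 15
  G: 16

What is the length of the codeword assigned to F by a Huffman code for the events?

3

Build the tree from the bottom:
merge E(6) and A(8): 14
merge B(10) and C(11): 21
merge 14 and F(15): 29
merge G(16) and 21: 37
merge 29 and 37: 66
merge D(42) and 66: 108
F's leaf is at depth 3, giving a 3-bit codeword.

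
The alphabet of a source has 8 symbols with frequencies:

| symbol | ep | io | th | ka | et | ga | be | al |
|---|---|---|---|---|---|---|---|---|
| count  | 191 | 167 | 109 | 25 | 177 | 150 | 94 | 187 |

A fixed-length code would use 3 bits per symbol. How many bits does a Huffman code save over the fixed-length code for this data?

Fixed-length: 3 bits × 1100 symbols = 3300 bits.
Huffman merges:
combine ka(25), be(94) → 119
combine th(109), 119 → 228
combine ga(150), io(167) → 317
combine et(177), al(187) → 364
combine ep(191), 228 → 419
combine 317, 364 → 681
combine 419, 681 → 1100
Huffman total = 119 + 228 + 317 + 364 + 419 + 681 + 1100 = 3228 bits.
Saving = 3300 − 3228 = 72 bits.

72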